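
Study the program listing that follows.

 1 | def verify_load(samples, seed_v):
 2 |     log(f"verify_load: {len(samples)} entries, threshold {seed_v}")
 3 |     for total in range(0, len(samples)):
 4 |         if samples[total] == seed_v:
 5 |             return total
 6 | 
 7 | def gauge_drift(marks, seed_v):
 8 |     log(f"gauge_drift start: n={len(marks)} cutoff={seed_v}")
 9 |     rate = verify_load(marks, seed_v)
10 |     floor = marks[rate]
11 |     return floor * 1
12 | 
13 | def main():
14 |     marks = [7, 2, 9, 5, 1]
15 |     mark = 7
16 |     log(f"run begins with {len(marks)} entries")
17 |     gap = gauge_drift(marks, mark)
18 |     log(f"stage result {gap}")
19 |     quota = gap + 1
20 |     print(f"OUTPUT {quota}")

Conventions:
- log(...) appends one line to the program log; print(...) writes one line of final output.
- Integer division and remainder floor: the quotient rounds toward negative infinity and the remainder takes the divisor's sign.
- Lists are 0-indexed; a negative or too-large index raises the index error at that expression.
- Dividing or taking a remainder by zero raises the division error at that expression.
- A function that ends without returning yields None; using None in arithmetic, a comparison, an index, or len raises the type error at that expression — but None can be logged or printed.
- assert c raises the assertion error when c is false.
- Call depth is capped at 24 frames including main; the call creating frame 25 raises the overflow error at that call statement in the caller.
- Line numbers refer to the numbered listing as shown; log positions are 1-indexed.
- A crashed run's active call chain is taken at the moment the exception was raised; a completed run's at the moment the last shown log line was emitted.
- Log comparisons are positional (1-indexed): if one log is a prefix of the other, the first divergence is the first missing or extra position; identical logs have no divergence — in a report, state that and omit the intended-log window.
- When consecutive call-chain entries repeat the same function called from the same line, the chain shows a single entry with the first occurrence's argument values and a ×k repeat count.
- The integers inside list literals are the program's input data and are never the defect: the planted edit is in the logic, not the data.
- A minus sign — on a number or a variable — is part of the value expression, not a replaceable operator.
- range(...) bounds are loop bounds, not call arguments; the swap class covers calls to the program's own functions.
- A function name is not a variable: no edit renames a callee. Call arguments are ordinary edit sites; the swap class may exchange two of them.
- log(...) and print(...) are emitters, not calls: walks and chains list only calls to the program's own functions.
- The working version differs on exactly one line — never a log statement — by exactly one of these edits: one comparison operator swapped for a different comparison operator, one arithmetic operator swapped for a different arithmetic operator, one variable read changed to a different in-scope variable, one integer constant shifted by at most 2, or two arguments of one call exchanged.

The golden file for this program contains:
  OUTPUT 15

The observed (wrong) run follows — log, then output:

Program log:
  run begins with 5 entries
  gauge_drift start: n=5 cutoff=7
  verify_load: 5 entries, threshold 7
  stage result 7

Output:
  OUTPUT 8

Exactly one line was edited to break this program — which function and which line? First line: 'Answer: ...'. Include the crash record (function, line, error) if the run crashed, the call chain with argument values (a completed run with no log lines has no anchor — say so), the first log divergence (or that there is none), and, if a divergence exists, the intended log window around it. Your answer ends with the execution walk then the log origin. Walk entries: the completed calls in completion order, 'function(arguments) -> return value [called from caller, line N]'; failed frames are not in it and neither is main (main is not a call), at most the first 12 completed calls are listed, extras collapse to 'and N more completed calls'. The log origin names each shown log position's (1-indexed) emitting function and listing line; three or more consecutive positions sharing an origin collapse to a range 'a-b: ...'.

Answer: the defect is in gauge_drift at line 11.
Key fact: The earliest visible damage is log position 4 — 'stage result 7' rather than the intended 'stage result 14'.
Call chain: main.
First divergence: position 4; shown 'stage result 7' vs intended 'stage result 14'.
Intended log window:
  2: gauge_drift start: n=5 cutoff=7
  3: verify_load: 5 entries, threshold 7
  4: stage result 14
Execution walk:
  verify_load([7, 2, 9, 5, 1], 7) -> 0  [called from gauge_drift, line 9]
  gauge_drift([7, 2, 9, 5, 1], 7) -> 7  [called from main, line 17]
Log origin:
  1: from main, line 16
  2: from gauge_drift, line 8
  3: from verify_load, line 2
  4: from main, line 18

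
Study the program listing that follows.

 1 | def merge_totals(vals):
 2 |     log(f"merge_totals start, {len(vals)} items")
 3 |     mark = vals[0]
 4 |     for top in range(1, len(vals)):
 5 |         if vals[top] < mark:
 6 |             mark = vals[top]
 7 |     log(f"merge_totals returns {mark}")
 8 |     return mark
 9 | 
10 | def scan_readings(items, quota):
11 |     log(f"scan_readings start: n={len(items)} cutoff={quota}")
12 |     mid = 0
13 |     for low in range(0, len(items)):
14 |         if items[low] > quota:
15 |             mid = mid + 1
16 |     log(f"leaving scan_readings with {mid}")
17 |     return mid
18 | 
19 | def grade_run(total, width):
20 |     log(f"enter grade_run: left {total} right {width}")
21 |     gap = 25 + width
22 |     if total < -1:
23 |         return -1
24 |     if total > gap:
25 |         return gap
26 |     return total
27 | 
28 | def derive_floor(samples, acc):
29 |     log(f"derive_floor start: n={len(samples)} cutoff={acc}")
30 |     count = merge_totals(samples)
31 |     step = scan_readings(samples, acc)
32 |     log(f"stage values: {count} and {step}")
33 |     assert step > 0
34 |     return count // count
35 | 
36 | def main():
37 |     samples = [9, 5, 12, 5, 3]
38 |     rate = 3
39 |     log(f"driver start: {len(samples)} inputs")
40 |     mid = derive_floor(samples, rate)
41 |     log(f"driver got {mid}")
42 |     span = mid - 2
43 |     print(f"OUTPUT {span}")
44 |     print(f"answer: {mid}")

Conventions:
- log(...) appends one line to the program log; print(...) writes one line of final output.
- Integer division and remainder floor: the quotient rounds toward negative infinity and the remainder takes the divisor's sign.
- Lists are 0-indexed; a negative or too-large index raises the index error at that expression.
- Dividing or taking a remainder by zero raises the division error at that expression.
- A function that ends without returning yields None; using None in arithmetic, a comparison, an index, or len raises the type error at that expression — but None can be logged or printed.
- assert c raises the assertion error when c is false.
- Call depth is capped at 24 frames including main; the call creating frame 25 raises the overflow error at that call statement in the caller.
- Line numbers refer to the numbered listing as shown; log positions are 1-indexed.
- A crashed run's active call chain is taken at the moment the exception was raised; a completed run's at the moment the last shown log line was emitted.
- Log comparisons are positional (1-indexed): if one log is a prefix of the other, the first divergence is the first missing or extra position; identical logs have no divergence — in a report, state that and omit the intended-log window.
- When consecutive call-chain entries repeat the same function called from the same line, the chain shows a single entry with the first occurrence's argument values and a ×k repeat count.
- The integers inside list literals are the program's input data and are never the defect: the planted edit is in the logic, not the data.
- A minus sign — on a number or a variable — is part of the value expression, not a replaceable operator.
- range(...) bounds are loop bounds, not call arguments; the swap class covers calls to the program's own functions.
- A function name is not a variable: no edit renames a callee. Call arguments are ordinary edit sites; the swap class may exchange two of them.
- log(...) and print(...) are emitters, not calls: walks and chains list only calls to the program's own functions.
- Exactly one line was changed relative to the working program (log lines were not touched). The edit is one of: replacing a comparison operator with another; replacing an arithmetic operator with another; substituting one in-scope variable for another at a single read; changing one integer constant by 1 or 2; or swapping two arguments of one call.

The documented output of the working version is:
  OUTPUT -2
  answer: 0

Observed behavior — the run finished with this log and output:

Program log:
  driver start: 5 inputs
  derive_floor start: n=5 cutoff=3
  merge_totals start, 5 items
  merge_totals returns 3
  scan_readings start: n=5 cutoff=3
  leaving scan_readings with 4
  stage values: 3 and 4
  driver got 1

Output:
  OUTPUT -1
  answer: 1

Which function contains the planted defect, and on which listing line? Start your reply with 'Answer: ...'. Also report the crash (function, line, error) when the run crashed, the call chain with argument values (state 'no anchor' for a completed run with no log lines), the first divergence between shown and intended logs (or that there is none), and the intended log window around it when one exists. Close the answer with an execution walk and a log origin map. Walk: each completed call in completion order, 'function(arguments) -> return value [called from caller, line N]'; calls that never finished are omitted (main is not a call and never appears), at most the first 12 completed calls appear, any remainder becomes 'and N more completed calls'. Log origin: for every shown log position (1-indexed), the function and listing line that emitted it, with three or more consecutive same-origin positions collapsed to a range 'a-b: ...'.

Answer: the defect is in derive_floor at line 34.
Key observation: Everything matches until log position 8, which reads 'driver got 1' in place of 'driver got 0'.
Call chain: main.
First divergence: at position 8 the run shows 'driver got 1' where the working version logs 'driver got 0'.
Intended log window:
  6: leaving scan_readings with 4
  7: stage values: 3 and 4
  8: driver got 0
Execution walk:
  merge_totals([9, 5, 12, 5, 3]) -> 3  [called from derive_floor, line 30]
  scan_readings([9, 5, 12, 5, 3], 3) -> 4  [called from derive_floor, line 31]
  derive_floor([9, 5, 12, 5, 3], 3) -> 1  [called from main, line 40]
Log origin:
  1: logged in main at line 39
  2: logged in derive_floor at line 29
  3: logged in merge_totals at line 2
  4: logged in merge_totals at line 7
  5: logged in scan_readings at line 11
  6: logged in scan_readings at line 16
  7: logged in derive_floor at line 32
  8: logged in main at line 41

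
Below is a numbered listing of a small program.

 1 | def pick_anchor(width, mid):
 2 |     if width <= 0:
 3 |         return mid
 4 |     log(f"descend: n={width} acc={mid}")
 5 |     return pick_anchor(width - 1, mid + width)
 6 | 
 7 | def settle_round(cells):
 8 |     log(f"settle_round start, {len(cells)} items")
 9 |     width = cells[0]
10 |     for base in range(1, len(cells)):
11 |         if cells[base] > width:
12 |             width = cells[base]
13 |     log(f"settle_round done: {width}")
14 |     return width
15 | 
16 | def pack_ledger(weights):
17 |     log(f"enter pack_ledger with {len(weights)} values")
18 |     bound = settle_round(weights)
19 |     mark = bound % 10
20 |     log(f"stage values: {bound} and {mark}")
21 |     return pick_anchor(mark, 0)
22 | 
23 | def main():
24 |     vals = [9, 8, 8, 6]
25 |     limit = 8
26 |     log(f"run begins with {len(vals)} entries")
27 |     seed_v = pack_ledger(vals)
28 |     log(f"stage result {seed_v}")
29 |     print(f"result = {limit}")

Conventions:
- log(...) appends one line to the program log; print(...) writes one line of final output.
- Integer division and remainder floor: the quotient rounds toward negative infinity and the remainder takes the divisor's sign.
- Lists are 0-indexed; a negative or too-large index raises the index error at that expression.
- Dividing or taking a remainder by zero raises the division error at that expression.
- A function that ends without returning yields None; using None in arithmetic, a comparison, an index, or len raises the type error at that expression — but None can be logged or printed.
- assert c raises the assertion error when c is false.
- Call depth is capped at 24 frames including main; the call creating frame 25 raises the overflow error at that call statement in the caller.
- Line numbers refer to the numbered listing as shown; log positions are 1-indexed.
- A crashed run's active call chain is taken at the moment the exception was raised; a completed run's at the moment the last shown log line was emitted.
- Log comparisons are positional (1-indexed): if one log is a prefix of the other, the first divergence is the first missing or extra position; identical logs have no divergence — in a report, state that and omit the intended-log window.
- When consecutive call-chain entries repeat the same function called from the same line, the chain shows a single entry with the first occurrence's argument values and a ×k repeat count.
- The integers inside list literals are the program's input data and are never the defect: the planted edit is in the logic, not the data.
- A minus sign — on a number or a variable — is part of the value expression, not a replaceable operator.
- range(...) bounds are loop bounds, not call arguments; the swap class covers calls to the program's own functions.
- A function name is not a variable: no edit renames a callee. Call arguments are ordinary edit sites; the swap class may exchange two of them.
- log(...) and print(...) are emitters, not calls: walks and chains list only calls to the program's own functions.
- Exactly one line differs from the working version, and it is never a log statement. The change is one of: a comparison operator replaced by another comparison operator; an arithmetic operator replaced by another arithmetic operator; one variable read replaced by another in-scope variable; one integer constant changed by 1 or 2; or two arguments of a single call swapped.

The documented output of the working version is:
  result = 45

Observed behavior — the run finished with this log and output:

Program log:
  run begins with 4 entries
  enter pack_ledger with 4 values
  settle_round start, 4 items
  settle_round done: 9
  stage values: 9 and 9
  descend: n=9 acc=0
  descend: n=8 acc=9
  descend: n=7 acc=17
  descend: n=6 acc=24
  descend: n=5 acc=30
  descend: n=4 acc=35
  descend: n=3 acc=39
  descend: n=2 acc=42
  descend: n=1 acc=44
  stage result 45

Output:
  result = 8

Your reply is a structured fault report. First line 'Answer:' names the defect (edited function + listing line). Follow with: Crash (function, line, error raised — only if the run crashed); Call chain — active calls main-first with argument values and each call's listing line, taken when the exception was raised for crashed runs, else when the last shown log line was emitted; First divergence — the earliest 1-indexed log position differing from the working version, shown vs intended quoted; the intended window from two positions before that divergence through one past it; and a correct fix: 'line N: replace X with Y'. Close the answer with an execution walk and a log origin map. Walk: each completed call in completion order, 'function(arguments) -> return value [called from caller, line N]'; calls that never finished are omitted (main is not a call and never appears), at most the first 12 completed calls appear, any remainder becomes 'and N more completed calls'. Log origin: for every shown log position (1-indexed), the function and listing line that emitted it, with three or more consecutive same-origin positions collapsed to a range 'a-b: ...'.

Answer: the defect is in main at line 29.
Core observation: Nothing in the log betrays the bug — only the output does.
Call chain: main.
First divergence: none — the logs agree in full.
Execution walk:
  settle_round([9, 8, 8, 6]) -> 9  [called from pack_ledger, line 18]
  pick_anchor(0, 45) -> 45  [called from pick_anchor, line 5]
  pick_anchor(1, 44) -> 45  [called from pick_anchor, line 5]
  pick_anchor(2, 42) -> 45  [called from pick_anchor, line 5]
  pick_anchor(3, 39) -> 45  [called from pick_anchor, line 5]
  pick_anchor(4, 35) -> 45  [called from pick_anchor, line 5]
  pick_anchor(5, 30) -> 45  [called from pick_anchor, line 5]
  pick_anchor(6, 24) -> 45  [called from pick_anchor, line 5]
  pick_anchor(7, 17) -> 45  [called from pick_anchor, line 5]
  pick_anchor(8, 9) -> 45  [called from pick_anchor, line 5]
  pick_anchor(9, 0) -> 45  [called from pack_ledger, line 21]
  pack_ledger([9, 8, 8, 6]) -> 45  [called from main, line 27]
Log line origins:
  1: from main, line 26
  2: from pack_ledger, line 17
  3: from settle_round, line 8
  4: from settle_round, line 13
  5: from pack_ledger, line 20
  6-14: from pick_anchor, line 4
  15: from main, line 28
A correct fix: line 29: replace `limit` with `seed_v`.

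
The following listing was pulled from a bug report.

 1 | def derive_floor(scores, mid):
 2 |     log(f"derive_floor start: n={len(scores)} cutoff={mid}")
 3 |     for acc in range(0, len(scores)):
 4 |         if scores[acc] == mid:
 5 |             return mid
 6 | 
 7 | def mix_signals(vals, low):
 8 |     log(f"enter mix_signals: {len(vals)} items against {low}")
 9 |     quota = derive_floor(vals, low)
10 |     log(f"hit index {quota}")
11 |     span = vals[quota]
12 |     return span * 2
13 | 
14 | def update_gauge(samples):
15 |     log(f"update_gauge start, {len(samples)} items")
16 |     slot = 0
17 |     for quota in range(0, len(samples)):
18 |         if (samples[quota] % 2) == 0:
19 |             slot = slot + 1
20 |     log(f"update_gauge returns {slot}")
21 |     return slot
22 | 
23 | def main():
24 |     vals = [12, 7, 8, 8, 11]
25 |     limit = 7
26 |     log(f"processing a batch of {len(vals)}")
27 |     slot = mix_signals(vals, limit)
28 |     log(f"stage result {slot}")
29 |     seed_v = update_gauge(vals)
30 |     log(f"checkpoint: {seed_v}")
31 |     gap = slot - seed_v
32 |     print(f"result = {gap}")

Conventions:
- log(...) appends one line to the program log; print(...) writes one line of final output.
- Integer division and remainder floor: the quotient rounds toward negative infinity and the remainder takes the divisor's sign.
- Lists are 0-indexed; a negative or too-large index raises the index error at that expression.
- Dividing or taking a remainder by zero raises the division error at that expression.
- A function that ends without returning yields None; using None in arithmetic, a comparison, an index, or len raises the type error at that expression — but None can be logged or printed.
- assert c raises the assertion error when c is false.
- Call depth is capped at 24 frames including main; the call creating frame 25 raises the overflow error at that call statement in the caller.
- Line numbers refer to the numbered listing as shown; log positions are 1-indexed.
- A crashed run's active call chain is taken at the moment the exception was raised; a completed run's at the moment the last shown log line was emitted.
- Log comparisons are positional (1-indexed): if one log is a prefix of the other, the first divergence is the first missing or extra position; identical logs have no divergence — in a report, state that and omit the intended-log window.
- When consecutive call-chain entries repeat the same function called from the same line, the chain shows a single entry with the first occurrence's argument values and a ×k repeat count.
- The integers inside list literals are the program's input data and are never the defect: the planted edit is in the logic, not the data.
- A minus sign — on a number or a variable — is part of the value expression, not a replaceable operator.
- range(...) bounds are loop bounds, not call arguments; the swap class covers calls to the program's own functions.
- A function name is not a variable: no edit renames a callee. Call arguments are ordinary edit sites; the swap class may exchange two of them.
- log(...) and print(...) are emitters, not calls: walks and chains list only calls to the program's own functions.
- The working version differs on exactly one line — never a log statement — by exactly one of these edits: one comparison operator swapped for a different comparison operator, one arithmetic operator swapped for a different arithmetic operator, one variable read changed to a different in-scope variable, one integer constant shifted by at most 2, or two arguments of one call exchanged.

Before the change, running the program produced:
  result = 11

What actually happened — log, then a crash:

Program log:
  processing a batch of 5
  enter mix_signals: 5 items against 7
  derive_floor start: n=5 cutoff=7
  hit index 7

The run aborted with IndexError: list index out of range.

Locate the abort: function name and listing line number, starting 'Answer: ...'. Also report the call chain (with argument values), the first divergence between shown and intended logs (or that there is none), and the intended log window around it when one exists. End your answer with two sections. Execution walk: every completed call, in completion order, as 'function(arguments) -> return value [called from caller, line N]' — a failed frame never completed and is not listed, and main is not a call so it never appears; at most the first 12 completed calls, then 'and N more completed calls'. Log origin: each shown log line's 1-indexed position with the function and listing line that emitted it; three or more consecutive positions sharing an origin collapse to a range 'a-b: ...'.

Answer: the error was raised in mix_signals, line 11.
Core observation: Everything matches until log position 4, which reads 'hit index 7' in place of 'hit index 1'.
Call chain: main -> mix_signals([12, 7, 8, 8, 11], 7) (called at line 27).
First divergence: position 4; shown 'hit index 7' vs intended 'hit index 1'.
Intended log window:
  2: enter mix_signals: 5 items against 7
  3: derive_floor start: n=5 cutoff=7
  4: hit index 1
  5: stage result 14
Execution walk:
  derive_floor([12, 7, 8, 8, 11], 7) -> 7  [called from mix_signals, line 9]
Origin of each log line:
  1 — main, line 26
  2 — mix_signals, line 8
  3 — derive_floor, line 2
  4 — mix_signals, line 10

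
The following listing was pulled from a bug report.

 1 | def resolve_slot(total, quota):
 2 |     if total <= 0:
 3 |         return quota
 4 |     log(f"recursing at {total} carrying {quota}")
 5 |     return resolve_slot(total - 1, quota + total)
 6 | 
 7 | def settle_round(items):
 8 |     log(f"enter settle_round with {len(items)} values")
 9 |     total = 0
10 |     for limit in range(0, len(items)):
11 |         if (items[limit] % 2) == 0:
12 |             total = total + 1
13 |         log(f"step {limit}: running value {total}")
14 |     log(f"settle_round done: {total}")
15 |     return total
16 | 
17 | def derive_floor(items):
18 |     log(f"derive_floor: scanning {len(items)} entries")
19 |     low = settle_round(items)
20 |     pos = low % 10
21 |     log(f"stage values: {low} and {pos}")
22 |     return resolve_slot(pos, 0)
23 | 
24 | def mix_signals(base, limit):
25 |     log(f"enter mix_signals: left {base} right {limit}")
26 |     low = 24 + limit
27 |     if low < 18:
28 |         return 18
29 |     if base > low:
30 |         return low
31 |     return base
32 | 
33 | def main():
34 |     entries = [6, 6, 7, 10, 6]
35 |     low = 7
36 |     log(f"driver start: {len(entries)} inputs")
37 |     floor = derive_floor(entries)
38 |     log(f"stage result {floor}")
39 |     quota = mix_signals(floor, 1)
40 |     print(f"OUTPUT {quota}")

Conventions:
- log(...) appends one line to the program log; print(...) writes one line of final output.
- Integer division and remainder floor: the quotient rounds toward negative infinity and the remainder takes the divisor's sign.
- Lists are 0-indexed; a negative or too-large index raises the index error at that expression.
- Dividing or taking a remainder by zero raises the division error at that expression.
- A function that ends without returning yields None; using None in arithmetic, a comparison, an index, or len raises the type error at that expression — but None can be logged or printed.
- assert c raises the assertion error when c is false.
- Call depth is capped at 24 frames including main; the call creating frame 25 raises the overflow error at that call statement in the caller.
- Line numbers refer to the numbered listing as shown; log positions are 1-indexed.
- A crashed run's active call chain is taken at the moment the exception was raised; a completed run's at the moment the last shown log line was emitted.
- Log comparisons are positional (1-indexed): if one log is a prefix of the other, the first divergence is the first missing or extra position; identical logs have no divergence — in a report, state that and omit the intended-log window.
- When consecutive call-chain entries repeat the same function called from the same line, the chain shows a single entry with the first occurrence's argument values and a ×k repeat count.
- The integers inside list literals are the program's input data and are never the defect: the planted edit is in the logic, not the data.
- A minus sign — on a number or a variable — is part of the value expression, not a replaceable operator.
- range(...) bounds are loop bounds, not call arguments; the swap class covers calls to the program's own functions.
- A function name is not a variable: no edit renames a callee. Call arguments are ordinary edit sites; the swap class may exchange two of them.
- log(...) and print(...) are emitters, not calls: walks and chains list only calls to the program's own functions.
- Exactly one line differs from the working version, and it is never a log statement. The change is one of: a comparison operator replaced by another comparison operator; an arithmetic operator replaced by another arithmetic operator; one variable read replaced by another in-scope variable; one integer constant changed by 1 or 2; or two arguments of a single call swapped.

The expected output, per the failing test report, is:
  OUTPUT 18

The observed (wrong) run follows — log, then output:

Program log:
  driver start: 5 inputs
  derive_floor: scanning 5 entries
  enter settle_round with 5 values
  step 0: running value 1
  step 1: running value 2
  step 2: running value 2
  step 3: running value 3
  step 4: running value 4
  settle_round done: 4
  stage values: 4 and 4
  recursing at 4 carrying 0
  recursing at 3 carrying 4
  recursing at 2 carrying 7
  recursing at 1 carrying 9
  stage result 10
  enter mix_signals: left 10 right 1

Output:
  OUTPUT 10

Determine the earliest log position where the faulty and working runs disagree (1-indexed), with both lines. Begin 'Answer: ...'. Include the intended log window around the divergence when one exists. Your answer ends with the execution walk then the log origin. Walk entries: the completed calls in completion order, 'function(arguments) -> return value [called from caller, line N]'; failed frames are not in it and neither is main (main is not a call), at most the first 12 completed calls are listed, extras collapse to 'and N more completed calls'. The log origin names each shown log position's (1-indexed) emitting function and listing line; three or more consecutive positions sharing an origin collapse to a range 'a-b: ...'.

Answer: there is none — every log position agrees.
Execution walk:
  settle_round([6, 6, 7, 10, 6]) -> 4  [called from derive_floor, line 19]
  resolve_slot(0, 10) -> 10  [called from resolve_slot, line 5]
  resolve_slot(1, 9) -> 10  [called from resolve_slot, line 5]
  resolve_slot(2, 7) -> 10  [called from resolve_slot, line 5]
  resolve_slot(3, 4) -> 10  [called from resolve_slot, line 5]
  resolve_slot(4, 0) -> 10  [called from derive_floor, line 22]
  derive_floor([6, 6, 7, 10, 6]) -> 10  [called from main, line 37]
  mix_signals(10, 1) -> 10  [called from main, line 39]
Log origin:
  1: from main, line 36
  2: from derive_floor, line 18
  3: from settle_round, line 8
  4-8: from settle_round, line 13
  9: from settle_round, line 14
  10: from derive_floor, line 21
  11-14: from resolve_slot, line 4
  15: from main, line 38
  16: from mix_signals, line 25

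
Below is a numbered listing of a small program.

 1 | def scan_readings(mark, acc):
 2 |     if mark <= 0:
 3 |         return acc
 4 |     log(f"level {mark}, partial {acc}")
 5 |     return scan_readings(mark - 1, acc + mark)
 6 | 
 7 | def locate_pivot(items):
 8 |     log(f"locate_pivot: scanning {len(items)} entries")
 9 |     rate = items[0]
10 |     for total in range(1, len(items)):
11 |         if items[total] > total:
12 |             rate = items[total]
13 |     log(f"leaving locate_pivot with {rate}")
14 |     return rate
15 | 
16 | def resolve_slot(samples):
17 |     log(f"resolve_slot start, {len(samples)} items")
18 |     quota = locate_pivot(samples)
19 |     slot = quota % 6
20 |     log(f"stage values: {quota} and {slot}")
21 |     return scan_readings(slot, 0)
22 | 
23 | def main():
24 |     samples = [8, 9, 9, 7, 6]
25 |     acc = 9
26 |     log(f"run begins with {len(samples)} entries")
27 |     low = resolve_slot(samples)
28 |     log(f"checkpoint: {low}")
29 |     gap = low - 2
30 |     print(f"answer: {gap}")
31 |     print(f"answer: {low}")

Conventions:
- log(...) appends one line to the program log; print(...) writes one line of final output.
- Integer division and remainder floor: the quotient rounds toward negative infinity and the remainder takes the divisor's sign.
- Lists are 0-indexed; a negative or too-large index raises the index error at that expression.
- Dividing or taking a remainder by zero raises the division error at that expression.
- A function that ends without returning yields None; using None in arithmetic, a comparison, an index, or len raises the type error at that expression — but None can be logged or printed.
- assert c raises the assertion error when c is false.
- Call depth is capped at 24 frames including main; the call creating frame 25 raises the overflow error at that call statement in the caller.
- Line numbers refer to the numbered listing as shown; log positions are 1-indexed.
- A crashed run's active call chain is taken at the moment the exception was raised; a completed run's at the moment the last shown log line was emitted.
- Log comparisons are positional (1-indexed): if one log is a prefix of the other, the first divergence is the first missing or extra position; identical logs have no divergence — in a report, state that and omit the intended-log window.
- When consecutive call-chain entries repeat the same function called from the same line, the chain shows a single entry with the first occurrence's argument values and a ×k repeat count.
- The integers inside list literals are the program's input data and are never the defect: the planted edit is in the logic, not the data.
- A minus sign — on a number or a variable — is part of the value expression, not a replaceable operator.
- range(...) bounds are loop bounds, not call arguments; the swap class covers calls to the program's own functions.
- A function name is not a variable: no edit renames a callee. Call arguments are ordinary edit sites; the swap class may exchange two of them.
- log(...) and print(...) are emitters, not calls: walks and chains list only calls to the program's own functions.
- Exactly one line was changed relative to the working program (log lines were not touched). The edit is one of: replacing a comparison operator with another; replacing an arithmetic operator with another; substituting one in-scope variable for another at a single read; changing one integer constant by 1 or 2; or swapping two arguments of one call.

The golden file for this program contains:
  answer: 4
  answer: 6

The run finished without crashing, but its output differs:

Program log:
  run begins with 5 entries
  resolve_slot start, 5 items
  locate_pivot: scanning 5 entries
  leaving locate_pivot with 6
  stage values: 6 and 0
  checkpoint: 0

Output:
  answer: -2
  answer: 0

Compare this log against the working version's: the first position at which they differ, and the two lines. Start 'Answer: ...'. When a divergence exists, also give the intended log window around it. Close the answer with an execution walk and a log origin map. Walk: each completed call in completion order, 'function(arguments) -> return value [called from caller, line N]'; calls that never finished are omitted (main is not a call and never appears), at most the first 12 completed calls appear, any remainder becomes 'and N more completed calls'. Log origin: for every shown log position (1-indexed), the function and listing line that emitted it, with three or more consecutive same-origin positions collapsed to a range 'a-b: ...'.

Answer: position 4; shown 'leaving locate_pivot with 6' vs intended 'leaving locate_pivot with 9'.
Intended log window:
  2: resolve_slot start, 5 items
  3: locate_pivot: scanning 5 entries
  4: leaving locate_pivot with 9
  5: stage values: 9 and 3
Execution walk:
  locate_pivot([8, 9, 9, 7, 6]) -> 6  [called from resolve_slot, line 18]
  scan_readings(0, 0) -> 0  [called from resolve_slot, line 21]
  resolve_slot([8, 9, 9, 7, 6]) -> 0  [called from main, line 27]
Log line origins:
  1: emitted by main (line 26)
  2: emitted by resolve_slot (line 17)
  3: emitted by locate_pivot (line 8)
  4: emitted by locate_pivot (line 13)
  5: emitted by resolve_slot (line 20)
  6: emitted by main (line 28)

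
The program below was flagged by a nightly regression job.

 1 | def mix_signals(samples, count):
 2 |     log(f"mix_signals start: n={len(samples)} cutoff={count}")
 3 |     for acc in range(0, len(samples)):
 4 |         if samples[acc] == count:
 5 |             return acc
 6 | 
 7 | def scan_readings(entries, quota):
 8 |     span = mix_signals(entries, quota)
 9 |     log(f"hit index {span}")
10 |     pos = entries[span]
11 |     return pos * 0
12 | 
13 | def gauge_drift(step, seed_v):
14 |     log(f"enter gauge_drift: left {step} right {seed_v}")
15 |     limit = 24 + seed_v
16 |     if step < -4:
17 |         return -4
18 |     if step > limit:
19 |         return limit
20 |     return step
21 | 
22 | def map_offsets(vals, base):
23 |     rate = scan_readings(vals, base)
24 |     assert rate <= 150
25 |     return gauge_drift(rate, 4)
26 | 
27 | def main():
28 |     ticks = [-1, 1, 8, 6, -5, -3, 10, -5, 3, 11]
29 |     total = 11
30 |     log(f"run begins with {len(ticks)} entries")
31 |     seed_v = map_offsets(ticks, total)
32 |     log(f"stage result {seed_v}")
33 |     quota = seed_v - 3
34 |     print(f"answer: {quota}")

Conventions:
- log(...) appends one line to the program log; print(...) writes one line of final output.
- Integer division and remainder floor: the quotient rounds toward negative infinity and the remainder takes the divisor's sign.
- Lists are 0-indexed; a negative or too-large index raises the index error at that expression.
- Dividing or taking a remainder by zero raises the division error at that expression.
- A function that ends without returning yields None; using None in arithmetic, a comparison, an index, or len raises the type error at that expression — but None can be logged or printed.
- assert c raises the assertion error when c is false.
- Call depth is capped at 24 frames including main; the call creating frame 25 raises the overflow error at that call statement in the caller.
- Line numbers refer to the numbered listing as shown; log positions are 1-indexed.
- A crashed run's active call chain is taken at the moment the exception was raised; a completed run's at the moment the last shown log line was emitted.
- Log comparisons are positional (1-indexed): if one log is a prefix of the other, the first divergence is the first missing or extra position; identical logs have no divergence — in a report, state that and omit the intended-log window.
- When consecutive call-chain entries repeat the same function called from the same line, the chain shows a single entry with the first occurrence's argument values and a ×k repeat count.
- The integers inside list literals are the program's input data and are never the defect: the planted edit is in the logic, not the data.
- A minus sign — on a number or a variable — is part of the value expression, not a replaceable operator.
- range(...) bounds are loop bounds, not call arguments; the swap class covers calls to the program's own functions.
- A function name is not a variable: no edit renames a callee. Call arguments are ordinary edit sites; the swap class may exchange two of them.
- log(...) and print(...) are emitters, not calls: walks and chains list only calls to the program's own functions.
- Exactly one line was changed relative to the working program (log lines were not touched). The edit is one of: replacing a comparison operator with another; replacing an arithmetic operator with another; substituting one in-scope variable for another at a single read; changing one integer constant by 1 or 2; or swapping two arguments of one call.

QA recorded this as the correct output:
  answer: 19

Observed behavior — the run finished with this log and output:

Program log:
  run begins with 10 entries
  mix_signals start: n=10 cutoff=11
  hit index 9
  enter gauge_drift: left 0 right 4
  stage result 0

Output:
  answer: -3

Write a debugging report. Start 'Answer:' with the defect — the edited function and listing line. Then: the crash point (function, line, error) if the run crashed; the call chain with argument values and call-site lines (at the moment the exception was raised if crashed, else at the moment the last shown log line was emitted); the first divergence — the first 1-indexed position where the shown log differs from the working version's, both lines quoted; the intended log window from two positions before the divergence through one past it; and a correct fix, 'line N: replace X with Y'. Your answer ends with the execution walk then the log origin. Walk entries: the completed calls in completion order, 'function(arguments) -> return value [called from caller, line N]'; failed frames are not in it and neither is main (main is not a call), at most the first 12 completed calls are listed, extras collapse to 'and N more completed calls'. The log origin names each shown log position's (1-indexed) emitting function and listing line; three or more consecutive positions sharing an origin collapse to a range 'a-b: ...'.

Answer: the defect is in scan_readings at line 11.
The tell: Position 4 is the first bad log line: 'enter gauge_drift: left 0 right 4' should read 'enter gauge_drift: left 22 right 4'.
Call chain: main.
First divergence: position 4 — shown 'enter gauge_drift: left 0 right 4', intended 'enter gauge_drift: left 22 right 4'.
Intended log window:
  2: mix_signals start: n=10 cutoff=11
  3: hit index 9
  4: enter gauge_drift: left 22 right 4
  5: stage result 22
Execution walk:
  mix_signals([-1, 1, 8, 6, -5, -3, 10, -5, 3, 11], 11) -> 9  [called from scan_readings, line 8]
  scan_readings([-1, 1, 8, 6, -5, -3, 10, -5, 3, 11], 11) -> 0  [called from map_offsets, line 23]
  gauge_drift(0, 4) -> 0  [called from map_offsets, line 25]
  map_offsets([-1, 1, 8, 6, -5, -3, 10, -5, 3, 11], 11) -> 0  [called from main, line 31]
Log origin:
  1: logged in main at line 30
  2: logged in mix_signals at line 2
  3: logged in scan_readings at line 9
  4: logged in gauge_drift at line 14
  5: logged in main at line 32
A correct fix: line 11: replace `0` with `2`.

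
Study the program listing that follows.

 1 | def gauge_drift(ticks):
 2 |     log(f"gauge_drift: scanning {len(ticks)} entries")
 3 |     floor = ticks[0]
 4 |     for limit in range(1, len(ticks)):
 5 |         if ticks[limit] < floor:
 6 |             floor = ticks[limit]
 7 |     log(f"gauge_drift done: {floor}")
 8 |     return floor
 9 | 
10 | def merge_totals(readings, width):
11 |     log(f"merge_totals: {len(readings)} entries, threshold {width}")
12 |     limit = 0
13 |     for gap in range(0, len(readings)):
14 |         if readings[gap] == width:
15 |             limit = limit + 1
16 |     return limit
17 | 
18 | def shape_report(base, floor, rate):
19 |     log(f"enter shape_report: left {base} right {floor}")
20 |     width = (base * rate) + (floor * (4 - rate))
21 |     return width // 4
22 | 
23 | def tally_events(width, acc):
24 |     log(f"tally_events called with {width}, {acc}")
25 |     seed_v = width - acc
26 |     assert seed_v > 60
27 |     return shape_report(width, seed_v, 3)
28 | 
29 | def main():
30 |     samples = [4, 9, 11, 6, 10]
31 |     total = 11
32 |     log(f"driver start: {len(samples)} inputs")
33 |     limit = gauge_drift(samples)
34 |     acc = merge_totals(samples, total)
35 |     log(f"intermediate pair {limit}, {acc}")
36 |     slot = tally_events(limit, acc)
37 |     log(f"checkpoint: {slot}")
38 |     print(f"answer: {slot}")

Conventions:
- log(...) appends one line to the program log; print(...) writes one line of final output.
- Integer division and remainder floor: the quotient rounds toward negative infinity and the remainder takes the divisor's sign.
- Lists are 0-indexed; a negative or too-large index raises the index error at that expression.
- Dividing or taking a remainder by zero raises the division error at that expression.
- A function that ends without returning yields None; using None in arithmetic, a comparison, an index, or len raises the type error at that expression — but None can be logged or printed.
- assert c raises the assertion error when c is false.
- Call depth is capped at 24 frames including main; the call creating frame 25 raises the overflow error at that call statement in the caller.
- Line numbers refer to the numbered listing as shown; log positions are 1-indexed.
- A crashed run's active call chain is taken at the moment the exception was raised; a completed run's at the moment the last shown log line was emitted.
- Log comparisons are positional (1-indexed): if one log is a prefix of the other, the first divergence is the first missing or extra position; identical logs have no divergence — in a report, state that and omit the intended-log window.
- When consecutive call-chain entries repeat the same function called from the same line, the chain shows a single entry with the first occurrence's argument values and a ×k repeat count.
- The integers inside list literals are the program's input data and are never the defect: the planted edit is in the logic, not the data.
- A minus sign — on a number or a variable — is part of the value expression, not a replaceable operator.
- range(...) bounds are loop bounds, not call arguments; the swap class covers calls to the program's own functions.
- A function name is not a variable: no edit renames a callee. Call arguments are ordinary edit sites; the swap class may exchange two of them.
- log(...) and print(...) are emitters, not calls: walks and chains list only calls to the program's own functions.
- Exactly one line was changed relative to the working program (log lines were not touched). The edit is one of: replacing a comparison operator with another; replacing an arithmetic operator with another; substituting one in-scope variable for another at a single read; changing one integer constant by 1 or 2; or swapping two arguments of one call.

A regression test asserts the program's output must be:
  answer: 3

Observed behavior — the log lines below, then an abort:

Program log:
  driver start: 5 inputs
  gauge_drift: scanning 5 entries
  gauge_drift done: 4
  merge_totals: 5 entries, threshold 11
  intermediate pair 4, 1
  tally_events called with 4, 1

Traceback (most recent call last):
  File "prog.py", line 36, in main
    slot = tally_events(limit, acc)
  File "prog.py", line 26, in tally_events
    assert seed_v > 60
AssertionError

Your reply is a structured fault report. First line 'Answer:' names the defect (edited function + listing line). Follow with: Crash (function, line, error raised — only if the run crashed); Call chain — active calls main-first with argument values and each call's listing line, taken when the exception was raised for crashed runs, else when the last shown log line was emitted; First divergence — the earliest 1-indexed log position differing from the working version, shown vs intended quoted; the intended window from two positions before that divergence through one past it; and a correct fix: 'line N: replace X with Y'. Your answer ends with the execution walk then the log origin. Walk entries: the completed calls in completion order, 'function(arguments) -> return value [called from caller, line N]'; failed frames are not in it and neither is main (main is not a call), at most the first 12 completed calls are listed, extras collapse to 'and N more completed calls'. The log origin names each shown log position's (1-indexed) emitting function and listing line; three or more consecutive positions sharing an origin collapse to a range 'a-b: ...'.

Answer: the defect is in tally_events at line 26.
Core observation: The shown log is a 6-line prefix of the intended one, whose next entry is 'enter shape_report: left 4 right 3'.
Crash: tally_events, line 26, AssertionError.
Call chain: main -> tally_events(4, 1) (called at line 36).
First divergence: position 7 — after 6 matching lines the faulty run goes silent; intended next line 'enter shape_report: left 4 right 3'.
Intended log window:
  5: intermediate pair 4, 1
  6: tally_events called with 4, 1
  7: enter shape_report: left 4 right 3
  8: checkpoint: 3
Execution walk:
  gauge_drift([4, 9, 11, 6, 10]) -> 4  [called from main, line 33]
  merge_totals([4, 9, 11, 6, 10], 11) -> 1  [called from main, line 34]
Log origin:
  1: from main, line 32
  2: from gauge_drift, line 2
  3: from gauge_drift, line 7
  4: from merge_totals, line 11
  5: from main, line 35
  6: from tally_events, line 24
A correct fix: line 26: replace `>` with `<=`.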